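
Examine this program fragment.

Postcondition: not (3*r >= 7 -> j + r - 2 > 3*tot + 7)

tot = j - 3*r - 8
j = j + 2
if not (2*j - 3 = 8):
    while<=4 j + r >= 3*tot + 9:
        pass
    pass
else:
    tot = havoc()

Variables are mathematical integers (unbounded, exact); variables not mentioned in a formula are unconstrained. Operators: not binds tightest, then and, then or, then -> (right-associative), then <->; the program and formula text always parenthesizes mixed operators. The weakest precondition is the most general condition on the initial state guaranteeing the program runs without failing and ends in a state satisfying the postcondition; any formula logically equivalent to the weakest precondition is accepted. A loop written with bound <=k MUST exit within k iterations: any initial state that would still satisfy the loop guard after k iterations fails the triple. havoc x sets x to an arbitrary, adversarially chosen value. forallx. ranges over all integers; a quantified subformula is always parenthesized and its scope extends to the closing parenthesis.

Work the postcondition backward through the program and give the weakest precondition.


Working backward. After the program, the postcondition not (3*r >= 7 -> j + r - 2 > 3*tot + 7) must hold; in canonical form it is not (3*r >= 7 -> j + r > 3*tot + 9).
Then branch requires (j + r >= 3*tot + 9 -> ((j + r >= 3*tot + 9 -> ((j + r >= 3*tot + 9 -> ((j + r >= 3*tot + 9 -> ((not (j + r >= 3*tot + 9)) and (not (3*r >= 7 -> j + r > 3*tot + 9)))) and ((not (j + r >= 3*tot + 9)) -> (not (3*r >= 7 -> j + r > 3*tot + 9))))) and ((not (j + r >= 3*tot + 9)) -> (not (3*r >= 7 -> j + r > 3*tot + 9))))) and ((not (j + r >= 3*tot + 9)) -> (not (3*r >= 7 -> j + r > 3*tot + 9))))) and ((not (j + r >= 3*tot + 9)) -> (not (3*r >= 7 -> j + r > 3*tot + 9))); else branch requires forall tot_1. (not (3*r >= 7 -> j + r > 3*tot_1 + 9)).
Before the if: ((not (2*j = 11)) -> ((j + r >= 3*tot + 9 -> ((j + r >= 3*tot + 9 -> ((j + r >= 3*tot + 9 -> ((j + r >= 3*tot + 9 -> ((not (j + r >= 3*tot + 9)) and (not (3*r >= 7 -> j + r > 3*tot + 9)))) and ((not (j + r >= 3*tot + 9)) -> (not (3*r >= 7 -> j + r > 3*tot + 9))))) and ((not (j + r >= 3*tot + 9)) -> (not (3*r >= 7 -> j + r > 3*tot + 9))))) and ((not (j + r >= 3*tot + 9)) -> (not (3*r >= 7 -> j + r > 3*tot + 9))))) and ((not (j + r >= 3*tot + 9)) -> (not (3*r >= 7 -> j + r > 3*tot + 9))))) and (2*j = 11 -> (forall tot_1. (not (3*r >= 7 -> j + r > 3*tot_1 + 9))))
Before j := j + 2: ((not (2*j = 7)) -> ((j + r >= 3*tot + 7 -> ((j + r >= 3*tot + 7 -> ((j + r >= 3*tot + 7 -> ((j + r >= 3*tot + 7 -> ((not (j + r >= 3*tot + 7)) and (not (3*r >= 7 -> j + r > 3*tot + 7)))) and ((not (j + r >= 3*tot + 7)) -> (not (3*r >= 7 -> j + r > 3*tot + 7))))) and ((not (j + r >= 3*tot + 7)) -> (not (3*r >= 7 -> j + r > 3*tot + 7))))) and ((not (j + r >= 3*tot + 7)) -> (not (3*r >= 7 -> j + r > 3*tot + 7))))) and ((not (j + r >= 3*tot + 7)) -> (not (3*r >= 7 -> j + r > 3*tot + 7))))) and (2*j = 7 -> (forall tot_1. (not (3*r >= 7 -> j + r > 3*tot_1 + 7))))
Before tot := j - 3*r - 8: ((not (2*j = 7)) -> ((10*r >= 2*j - 17 -> ((10*r >= 2*j - 17 -> ((10*r >= 2*j - 17 -> ((10*r >= 2*j - 17 -> ((not (10*r >= 2*j - 17)) and (not (3*r >= 7 -> 10*r > 2*j - 17)))) and ((not (10*r >= 2*j - 17)) -> (not (3*r >= 7 -> 10*r > 2*j - 17))))) and ((not (10*r >= 2*j - 17)) -> (not (3*r >= 7 -> 10*r > 2*j - 17))))) and ((not (10*r >= 2*j - 17)) -> (not (3*r >= 7 -> 10*r > 2*j - 17))))) and ((not (10*r >= 2*j - 17)) -> (not (3*r >= 7 -> 10*r > 2*j - 17))))) and (2*j = 7 -> (forall tot_1. (not (3*r >= 7 -> j + r > 3*tot_1 + 7))))
Answer: WP = ((not (2*j = 7)) -> ((10*r >= 2*j - 17 -> ((10*r >= 2*j - 17 -> ((10*r >= 2*j - 17 -> ((10*r >= 2*j - 17 -> ((not (10*r >= 2*j - 17)) and (not (3*r >= 7 -> 10*r > 2*j - 17)))) and ((not (10*r >= 2*j - 17)) -> (not (3*r >= 7 -> 10*r > 2*j - 17))))) and ((not (10*r >= 2*j - 17)) -> (not (3*r >= 7 -> 10*r > 2*j - 17))))) and ((not (10*r >= 2*j - 17)) -> (not (3*r >= 7 -> 10*r > 2*j - 17))))) and ((not (10*r >= 2*j - 17)) -> (not (3*r >= 7 -> 10*r > 2*j - 17))))) and (2*j = 7 -> (forall tot_1. (not (3*r >= 7 -> j + r > 3*tot_1 + 7))))


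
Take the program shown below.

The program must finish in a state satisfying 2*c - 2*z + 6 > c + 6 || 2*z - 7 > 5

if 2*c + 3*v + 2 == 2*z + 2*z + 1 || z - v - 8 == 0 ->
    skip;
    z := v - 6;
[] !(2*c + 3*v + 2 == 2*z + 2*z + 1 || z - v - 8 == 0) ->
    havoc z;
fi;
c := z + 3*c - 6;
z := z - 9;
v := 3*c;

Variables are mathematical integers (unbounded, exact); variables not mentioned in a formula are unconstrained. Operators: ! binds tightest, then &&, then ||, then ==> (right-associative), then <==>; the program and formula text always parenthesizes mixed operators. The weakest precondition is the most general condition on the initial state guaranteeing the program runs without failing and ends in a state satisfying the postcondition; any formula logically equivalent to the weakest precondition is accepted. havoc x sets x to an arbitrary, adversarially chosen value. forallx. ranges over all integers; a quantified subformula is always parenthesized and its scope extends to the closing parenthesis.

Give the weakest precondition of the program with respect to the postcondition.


Working backward. After the program, the postcondition 2*c - 2*z + 6 > c + 6 || 2*z - 7 > 5 must hold; in canonical form it is c > 2*z || 2*z > 12.
Before v := 3*c: c > 2*z || 2*z > 12
Before z := z - 9: c > 2*z - 18 || 2*z > 30
Before c := z + 3*c - 6: 3*c > z - 12 || 2*z > 30
Then branch requires 3*c > v - 18 || 2*v > 42; else branch requires forall z_1. (3*c > z_1 - 12 || 2*z_1 > 30).
Before the if: ((2*c + 3*v == 4*z - 1 || z == v + 8) ==> (3*c > v - 18 || 2*v > 42)) && ((!(2*c + 3*v == 4*z - 1 || z == v + 8)) ==> (forall z_1. (3*c > z_1 - 12 || 2*z_1 > 30)))
Answer: WP = ((2*c + 3*v == 4*z - 1 || z == v + 8) ==> (3*c > v - 18 || 2*v > 42)) && ((!(2*c + 3*v == 4*z - 1 || z == v + 8)) ==> (forall z_1. (3*c > z_1 - 12 || 2*z_1 > 30)))


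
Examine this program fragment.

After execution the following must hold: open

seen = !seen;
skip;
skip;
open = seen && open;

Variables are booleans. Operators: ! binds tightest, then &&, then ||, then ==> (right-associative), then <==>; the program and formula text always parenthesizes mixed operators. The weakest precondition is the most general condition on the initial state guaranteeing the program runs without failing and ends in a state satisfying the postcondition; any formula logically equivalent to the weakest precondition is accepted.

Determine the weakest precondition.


Working backward. After the program, open must hold.
Before open := seen && open: seen && open
Before skip: seen && open
Before skip: seen && open
Before seen := !seen: (!seen) && open
Answer: WP = (!seen) && open


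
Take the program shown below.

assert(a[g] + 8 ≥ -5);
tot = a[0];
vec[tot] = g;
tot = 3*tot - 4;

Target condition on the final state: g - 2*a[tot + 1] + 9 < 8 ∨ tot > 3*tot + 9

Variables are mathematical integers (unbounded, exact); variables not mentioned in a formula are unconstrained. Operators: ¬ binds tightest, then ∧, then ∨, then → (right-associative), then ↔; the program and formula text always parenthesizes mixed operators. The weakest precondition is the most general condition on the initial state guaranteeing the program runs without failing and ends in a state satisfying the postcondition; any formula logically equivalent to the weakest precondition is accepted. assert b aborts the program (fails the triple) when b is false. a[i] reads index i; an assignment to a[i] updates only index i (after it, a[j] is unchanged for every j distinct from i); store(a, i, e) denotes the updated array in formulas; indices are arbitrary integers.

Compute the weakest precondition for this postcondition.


Working backward. After the program, the postcondition g - 2*a[tot + 1] + 9 < 8 ∨ tot > 3*tot + 9 must hold; in canonical form it is g < 2*a[tot + 1] - 1 ∨ 2*tot < -9.
Before tot := 3*tot - 4: g < 2*a[3*tot - 3] - 1 ∨ 6*tot < -1
Before vec[tot] := g: g < 2*a[3*tot - 3] - 1 ∨ 6*tot < -1
Before tot := a[0]: g < 2*a[3*a[0] - 3] - 1 ∨ 6*a[0] < -1
Before assert a[g] + 8 ≥ -5: a[g] ≥ -13 ∧ (g < 2*a[3*a[0] - 3] - 1 ∨ 6*a[0] < -1)
Answer: WP = a[g] ≥ -13 ∧ (g < 2*a[3*a[0] - 3] - 1 ∨ 6*a[0] < -1)


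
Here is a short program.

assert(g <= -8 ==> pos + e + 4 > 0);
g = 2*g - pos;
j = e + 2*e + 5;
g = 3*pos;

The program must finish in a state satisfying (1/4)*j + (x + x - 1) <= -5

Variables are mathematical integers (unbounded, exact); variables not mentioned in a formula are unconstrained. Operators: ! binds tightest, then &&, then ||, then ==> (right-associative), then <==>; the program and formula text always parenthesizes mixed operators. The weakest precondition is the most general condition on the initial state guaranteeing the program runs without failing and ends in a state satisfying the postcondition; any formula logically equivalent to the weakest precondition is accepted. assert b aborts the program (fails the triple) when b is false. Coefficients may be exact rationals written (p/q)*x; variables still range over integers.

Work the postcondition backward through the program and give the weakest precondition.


Working backward. After the program, the postcondition (1/4)*j + (x + x - 1) <= -5 must hold; in canonical form it is (1/4)*j + 2*x <= -4.
Before g := 3*pos: (1/4)*j + 2*x <= -4
Before j := e + 2*e + 5: (3/4)*e + 2*x <= -21/4
Before g := 2*g - pos: (3/4)*e + 2*x <= -21/4
Before assert g <= -8 ==> pos + e + 4 > 0: (g <= -8 ==> e + pos > -4) && (3/4)*e + 2*x <= -21/4
Answer: WP = (g <= -8 ==> e + pos > -4) && (3/4)*e + 2*x <= -21/4


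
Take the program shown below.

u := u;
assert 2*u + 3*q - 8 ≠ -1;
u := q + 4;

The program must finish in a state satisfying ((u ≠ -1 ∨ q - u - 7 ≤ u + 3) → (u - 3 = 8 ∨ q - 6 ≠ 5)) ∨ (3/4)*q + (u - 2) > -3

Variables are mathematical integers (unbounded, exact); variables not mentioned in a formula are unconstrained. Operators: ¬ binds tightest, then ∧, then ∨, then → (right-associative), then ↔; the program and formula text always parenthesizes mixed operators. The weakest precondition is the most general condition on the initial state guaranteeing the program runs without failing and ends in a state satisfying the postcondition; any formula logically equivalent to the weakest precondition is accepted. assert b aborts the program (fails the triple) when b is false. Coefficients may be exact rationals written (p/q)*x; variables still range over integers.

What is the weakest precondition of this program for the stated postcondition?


Working backward. After the program, the postcondition ((u ≠ -1 ∨ q - u - 7 ≤ u + 3) → (u - 3 = 8 ∨ q - 6 ≠ 5)) ∨ (3/4)*q + (u - 2) > -3 must hold; in canonical form it is ((u ≠ -1 ∨ q ≤ 2*u + 10) → (u = 11 ∨ q ≠ 11)) ∨ (3/4)*q + u > -1.
Before u := q + 4: ((q ≠ -5 ∨ q ≥ -18) → (q = 7 ∨ q ≠ 11)) ∨ (7/4)*q > -5
Before assert 2*u + 3*q - 8 ≠ -1: 3*q + 2*u ≠ 7 ∧ (((q ≠ -5 ∨ q ≥ -18) → (q = 7 ∨ q ≠ 11)) ∨ (7/4)*q > -5)
Before u := u: 3*q + 2*u ≠ 7 ∧ (((q ≠ -5 ∨ q ≥ -18) → (q = 7 ∨ q ≠ 11)) ∨ (7/4)*q > -5)
Answer: WP = 3*q + 2*u ≠ 7 ∧ (((q ≠ -5 ∨ q ≥ -18) → (q = 7 ∨ q ≠ 11)) ∨ (7/4)*q > -5)


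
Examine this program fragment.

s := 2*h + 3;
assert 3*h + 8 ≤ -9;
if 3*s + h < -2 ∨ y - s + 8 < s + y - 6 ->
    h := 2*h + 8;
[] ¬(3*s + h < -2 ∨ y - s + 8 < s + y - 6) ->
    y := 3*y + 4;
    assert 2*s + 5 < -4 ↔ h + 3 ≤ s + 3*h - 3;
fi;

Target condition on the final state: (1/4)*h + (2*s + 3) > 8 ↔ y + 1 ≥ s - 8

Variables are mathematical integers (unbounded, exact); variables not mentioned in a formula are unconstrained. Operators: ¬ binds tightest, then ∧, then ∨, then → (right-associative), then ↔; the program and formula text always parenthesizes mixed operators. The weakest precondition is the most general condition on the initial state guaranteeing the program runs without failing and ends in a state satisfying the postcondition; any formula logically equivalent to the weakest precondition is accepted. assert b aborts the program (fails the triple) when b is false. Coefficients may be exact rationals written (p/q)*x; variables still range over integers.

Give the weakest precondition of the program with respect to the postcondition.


Working backward. After the program, the postcondition (1/4)*h + (2*s + 3) > 8 ↔ y + 1 ≥ s - 8 must hold; in canonical form it is (1/4)*h + 2*s > 5 ↔ y ≥ s - 9.
Then branch requires (1/2)*h + 2*s > 3 ↔ y ≥ s - 9; else branch requires (2*s < -9 ↔ 2*h + s ≥ 6) ∧ ((1/4)*h + 2*s > 5 ↔ 3*y ≥ s - 13).
Before the if: ((h + 3*s < -2 ∨ 2*s > 14) → ((1/2)*h + 2*s > 3 ↔ y ≥ s - 9)) ∧ ((¬(h + 3*s < -2 ∨ 2*s > 14)) → ((2*s < -9 ↔ 2*h + s ≥ 6) ∧ ((1/4)*h + 2*s > 5 ↔ 3*y ≥ s - 13)))
Before assert 3*h + 8 ≤ -9: 3*h ≤ -17 ∧ ((h + 3*s < -2 ∨ 2*s > 14) → ((1/2)*h + 2*s > 3 ↔ y ≥ s - 9)) ∧ ((¬(h + 3*s < -2 ∨ 2*s > 14)) → ((2*s < -9 ↔ 2*h + s ≥ 6) ∧ ((1/4)*h + 2*s > 5 ↔ 3*y ≥ s - 13)))
Before s := 2*h + 3: 3*h ≤ -17 ∧ ((7*h < -11 ∨ 4*h > 8) → ((9/2)*h > -3 ↔ y ≥ 2*h - 6)) ∧ ((¬(7*h < -11 ∨ 4*h > 8)) → ((4*h < -15 ↔ 4*h ≥ 3) ∧ ((17/4)*h > -1 ↔ 3*y ≥ 2*h - 10)))
Answer: WP = 3*h ≤ -17 ∧ ((7*h < -11 ∨ 4*h > 8) → ((9/2)*h > -3 ↔ y ≥ 2*h - 6)) ∧ ((¬(7*h < -11 ∨ 4*h > 8)) → ((4*h < -15 ↔ 4*h ≥ 3) ∧ ((17/4)*h > -1 ↔ 3*y ≥ 2*h - 10)))


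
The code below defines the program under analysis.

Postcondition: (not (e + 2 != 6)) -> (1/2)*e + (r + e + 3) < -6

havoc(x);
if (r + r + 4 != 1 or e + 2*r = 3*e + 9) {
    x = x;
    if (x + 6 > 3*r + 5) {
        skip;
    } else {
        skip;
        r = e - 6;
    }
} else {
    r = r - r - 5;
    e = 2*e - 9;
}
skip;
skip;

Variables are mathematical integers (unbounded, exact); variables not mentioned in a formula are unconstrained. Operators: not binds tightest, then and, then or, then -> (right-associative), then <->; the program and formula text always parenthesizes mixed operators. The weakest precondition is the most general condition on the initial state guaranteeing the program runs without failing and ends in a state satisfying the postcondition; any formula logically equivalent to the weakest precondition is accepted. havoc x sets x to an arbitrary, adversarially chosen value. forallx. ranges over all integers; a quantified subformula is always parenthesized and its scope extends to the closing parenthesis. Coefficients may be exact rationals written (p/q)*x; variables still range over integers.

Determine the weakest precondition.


Working backward. After the program, the postcondition (not (e + 2 != 6)) -> (1/2)*e + (r + e + 3) < -6 must hold; in canonical form it is (not (e != 4)) -> (3/2)*e + r < -9.
Before skip: (not (e != 4)) -> (3/2)*e + r < -9
Before skip: (not (e != 4)) -> (3/2)*e + r < -9
Then branch requires (x > 3*r - 1 -> ((not (e != 4)) -> (3/2)*e + r < -9)) and ((not (x > 3*r - 1)) -> ((not (e != 4)) -> (5/2)*e < -3)); else branch requires (not (2*e != 13)) -> 3*e < 19/2.
Before the if: ((2*r != -3 or 2*r = 2*e + 9) -> ((x > 3*r - 1 -> ((not (e != 4)) -> (3/2)*e + r < -9)) and ((not (x > 3*r - 1)) -> ((not (e != 4)) -> (5/2)*e < -3)))) and ((not (2*r != -3 or 2*r = 2*e + 9)) -> ((not (2*e != 13)) -> 3*e < 19/2))
Before havoc x: forall x_1. (((2*r != -3 or 2*r = 2*e + 9) -> ((x_1 > 3*r - 1 -> ((not (e != 4)) -> (3/2)*e + r < -9)) and ((not (x_1 > 3*r - 1)) -> ((not (e != 4)) -> (5/2)*e < -3)))) and ((not (2*r != -3 or 2*r = 2*e + 9)) -> ((not (2*e != 13)) -> 3*e < 19/2)))
Answer: WP = forall x_1. (((2*r != -3 or 2*r = 2*e + 9) -> ((x_1 > 3*r - 1 -> ((not (e != 4)) -> (3/2)*e + r < -9)) and ((not (x_1 > 3*r - 1)) -> ((not (e != 4)) -> (5/2)*e < -3)))) and ((not (2*r != -3 or 2*r = 2*e + 9)) -> ((not (2*e != 13)) -> 3*e < 19/2)))


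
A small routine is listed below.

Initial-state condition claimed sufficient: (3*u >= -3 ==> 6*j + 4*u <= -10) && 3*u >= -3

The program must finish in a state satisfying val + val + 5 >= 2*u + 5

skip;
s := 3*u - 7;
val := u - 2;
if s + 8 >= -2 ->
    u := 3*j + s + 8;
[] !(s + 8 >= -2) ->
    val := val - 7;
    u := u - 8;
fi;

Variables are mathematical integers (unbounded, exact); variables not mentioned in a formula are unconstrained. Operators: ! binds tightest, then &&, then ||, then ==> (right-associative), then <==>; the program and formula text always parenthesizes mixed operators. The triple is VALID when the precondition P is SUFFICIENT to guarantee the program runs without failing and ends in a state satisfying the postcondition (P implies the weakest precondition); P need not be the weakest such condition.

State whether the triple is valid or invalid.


Working backward. After the program, the postcondition val + val + 5 >= 2*u + 5 must hold; in canonical form it is 2*val >= 2*u.
Then branch requires 2*val >= 6*j + 2*s + 16; else branch requires 2*val >= 2*u - 2.
Before the if: (s >= -10 ==> 2*val >= 6*j + 2*s + 16) && ((!(s >= -10)) ==> 2*val >= 2*u - 2)
Before val := u - 2: (s >= -10 ==> 2*u >= 6*j + 2*s + 20) && s >= -10
Before s := 3*u - 7: (3*u >= -3 ==> 6*j + 4*u <= -6) && 3*u >= -3
Before skip: (3*u >= -3 ==> 6*j + 4*u <= -6) && 3*u >= -3
The weakest precondition is (3*u >= -3 ==> 6*j + 4*u <= -6) && 3*u >= -3.
Check whether (3*u >= -3 ==> 6*j + 4*u <= -10) && 3*u >= -3 implies it.
Every state satisfying the precondition satisfies the weakest precondition: the implication holds.
Answer: valid


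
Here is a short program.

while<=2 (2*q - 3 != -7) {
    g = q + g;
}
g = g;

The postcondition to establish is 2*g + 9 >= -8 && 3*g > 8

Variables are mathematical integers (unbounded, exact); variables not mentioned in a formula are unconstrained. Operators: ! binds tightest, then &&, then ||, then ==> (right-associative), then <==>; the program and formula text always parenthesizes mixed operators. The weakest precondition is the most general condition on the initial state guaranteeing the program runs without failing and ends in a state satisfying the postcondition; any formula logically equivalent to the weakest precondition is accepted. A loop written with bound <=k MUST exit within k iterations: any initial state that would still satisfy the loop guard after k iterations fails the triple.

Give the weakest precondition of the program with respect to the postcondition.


Working backward. After the program, the postcondition 2*g + 9 >= -8 && 3*g > 8 must hold; in canonical form it is 2*g >= -17 && 3*g > 8.
Before g := g: 2*g >= -17 && 3*g > 8
Before the loop (bound <=2), unroll the exhaustion recursion (WP_0 = exit-now case; WP_j = one more guarded iteration, up to j = 2):
  WP_0: (!(2*q != -4)) && 2*g >= -17 && 3*g > 8
  WP_1: (2*q != -4 ==> ((!(2*q != -4)) && 2*g + 2*q >= -17 && 3*g + 3*q > 8)) && ((!(2*q != -4)) ==> (2*g >= -17 && 3*g > 8))
  WP_2: (2*q != -4 ==> ((2*q != -4 ==> ((!(2*q != -4)) && 2*g + 4*q >= -17 && 3*g + 6*q > 8)) && ((!(2*q != -4)) ==> (2*g + 2*q >= -17 && 3*g + 3*q > 8)))) && ((!(2*q != -4)) ==> (2*g >= -17 && 3*g > 8))
So before the loop: (2*q != -4 ==> ((2*q != -4 ==> ((!(2*q != -4)) && 2*g + 4*q >= -17 && 3*g + 6*q > 8)) && ((!(2*q != -4)) ==> (2*g + 2*q >= -17 && 3*g + 3*q > 8)))) && ((!(2*q != -4)) ==> (2*g >= -17 && 3*g > 8))
Answer: WP = (2*q != -4 ==> ((2*q != -4 ==> ((!(2*q != -4)) && 2*g + 4*q >= -17 && 3*g + 6*q > 8)) && ((!(2*q != -4)) ==> (2*g + 2*q >= -17 && 3*g + 3*q > 8)))) && ((!(2*q != -4)) ==> (2*g >= -17 && 3*g > 8))


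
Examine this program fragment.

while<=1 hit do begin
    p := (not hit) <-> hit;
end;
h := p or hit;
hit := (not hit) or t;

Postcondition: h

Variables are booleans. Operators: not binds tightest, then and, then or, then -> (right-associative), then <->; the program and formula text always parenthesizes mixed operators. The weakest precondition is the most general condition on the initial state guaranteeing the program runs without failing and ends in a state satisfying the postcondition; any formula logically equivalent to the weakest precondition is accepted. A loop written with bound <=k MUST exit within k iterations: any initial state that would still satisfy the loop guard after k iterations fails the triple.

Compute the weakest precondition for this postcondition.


Working backward. After the program, h must hold.
Before hit := (not hit) or t: h
Before h := p or hit: p or hit
Before the loop (bound <=1), unroll the exhaustion recursion (WP_0 = exit-now case; WP_j = one more guarded iteration, up to j = 1):
  WP_0: (not hit) and (p or hit)
  WP_1: (hit -> ((not hit) and (((not hit) <-> hit) or hit))) and ((not hit) -> (p or hit))
So before the loop: (hit -> ((not hit) and (((not hit) <-> hit) or hit))) and ((not hit) -> (p or hit))
Answer: WP = (hit -> ((not hit) and (((not hit) <-> hit) or hit))) and ((not hit) -> (p or hit))


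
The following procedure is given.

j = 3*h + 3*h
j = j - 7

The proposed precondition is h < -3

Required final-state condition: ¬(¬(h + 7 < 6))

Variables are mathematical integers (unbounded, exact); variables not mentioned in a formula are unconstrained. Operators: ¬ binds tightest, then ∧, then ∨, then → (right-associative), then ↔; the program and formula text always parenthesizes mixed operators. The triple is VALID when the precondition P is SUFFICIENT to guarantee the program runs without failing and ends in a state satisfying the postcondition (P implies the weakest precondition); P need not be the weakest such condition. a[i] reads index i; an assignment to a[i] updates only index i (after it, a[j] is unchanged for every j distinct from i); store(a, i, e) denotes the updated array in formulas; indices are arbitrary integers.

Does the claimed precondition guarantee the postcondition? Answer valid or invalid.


Working backward. After the program, the postcondition ¬(¬(h + 7 < 6)) must hold; in canonical form it is h < -1.
Before j := j - 7: h < -1
Before j := 3*h + 3*h: h < -1
The weakest precondition is h < -1.
Check whether h < -3 implies it.
Every state satisfying the precondition satisfies the weakest precondition: the implication holds.
Answer: valid


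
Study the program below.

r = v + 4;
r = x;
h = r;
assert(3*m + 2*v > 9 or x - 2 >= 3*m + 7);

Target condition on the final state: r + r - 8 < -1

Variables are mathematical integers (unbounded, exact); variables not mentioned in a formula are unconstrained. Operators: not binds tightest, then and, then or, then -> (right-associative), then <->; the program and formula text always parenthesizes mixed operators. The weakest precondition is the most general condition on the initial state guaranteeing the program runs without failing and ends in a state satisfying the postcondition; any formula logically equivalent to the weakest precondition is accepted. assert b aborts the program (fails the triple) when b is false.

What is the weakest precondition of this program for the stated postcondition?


Working backward. After the program, the postcondition r + r - 8 < -1 must hold; in canonical form it is 2*r < 7.
Before assert 3*m + 2*v > 9 or x - 2 >= 3*m + 7: (3*m + 2*v > 9 or x >= 3*m + 9) and 2*r < 7
Before h := r: (3*m + 2*v > 9 or x >= 3*m + 9) and 2*r < 7
Before r := x: (3*m + 2*v > 9 or x >= 3*m + 9) and 2*x < 7
Before r := v + 4: (3*m + 2*v > 9 or x >= 3*m + 9) and 2*x < 7
Answer: WP = (3*m + 2*v > 9 or x >= 3*m + 9) and 2*x < 7


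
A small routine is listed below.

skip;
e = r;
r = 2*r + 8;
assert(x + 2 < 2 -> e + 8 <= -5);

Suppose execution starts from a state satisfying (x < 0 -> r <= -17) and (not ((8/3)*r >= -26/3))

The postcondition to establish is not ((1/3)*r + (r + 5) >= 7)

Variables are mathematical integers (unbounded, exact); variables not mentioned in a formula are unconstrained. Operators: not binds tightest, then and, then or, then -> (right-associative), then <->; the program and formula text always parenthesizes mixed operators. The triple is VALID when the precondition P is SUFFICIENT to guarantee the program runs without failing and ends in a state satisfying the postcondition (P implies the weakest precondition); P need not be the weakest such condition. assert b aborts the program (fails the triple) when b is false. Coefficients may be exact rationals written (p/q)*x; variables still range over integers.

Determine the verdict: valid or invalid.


Working backward. After the program, the postcondition not ((1/3)*r + (r + 5) >= 7) must hold; in canonical form it is not ((4/3)*r >= 2).
Before assert x + 2 < 2 -> e + 8 <= -5: (x < 0 -> e <= -13) and (not ((4/3)*r >= 2))
Before r := 2*r + 8: (x < 0 -> e <= -13) and (not ((8/3)*r >= -26/3))
Before e := r: (x < 0 -> r <= -13) and (not ((8/3)*r >= -26/3))
Before skip: (x < 0 -> r <= -13) and (not ((8/3)*r >= -26/3))
The weakest precondition is (x < 0 -> r <= -13) and (not ((8/3)*r >= -26/3)).
Check whether (x < 0 -> r <= -17) and (not ((8/3)*r >= -26/3)) implies it.
Every state satisfying the precondition satisfies the weakest precondition: the implication holds.
Answer: valid


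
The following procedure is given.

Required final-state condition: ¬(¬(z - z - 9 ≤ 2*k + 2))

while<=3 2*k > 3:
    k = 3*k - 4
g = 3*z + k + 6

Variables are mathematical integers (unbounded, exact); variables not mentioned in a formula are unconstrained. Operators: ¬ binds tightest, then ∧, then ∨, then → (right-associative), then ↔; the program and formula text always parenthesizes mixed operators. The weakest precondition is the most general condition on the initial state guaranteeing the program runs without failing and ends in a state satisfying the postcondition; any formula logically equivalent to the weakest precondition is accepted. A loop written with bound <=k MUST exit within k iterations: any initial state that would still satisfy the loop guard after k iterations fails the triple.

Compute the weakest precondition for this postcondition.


Working backward. After the program, the postcondition ¬(¬(z - z - 9 ≤ 2*k + 2)) must hold; in canonical form it is 2*k ≥ -11.
Before g := 3*z + k + 6: 2*k ≥ -11
Before the loop (bound <=3), unroll the exhaustion recursion (WP_0 = exit-now case; WP_j = one more guarded iteration, up to j = 3):
  WP_0: (¬(2*k > 3)) ∧ 2*k ≥ -11
  WP_1: (2*k > 3 → ((¬(6*k > 11)) ∧ 6*k ≥ -3)) ∧ ((¬(2*k > 3)) → 2*k ≥ -11)
  WP_2: (2*k > 3 → ((6*k > 11 → ((¬(18*k > 35)) ∧ 18*k ≥ 21)) ∧ ((¬(6*k > 11)) → 6*k ≥ -3))) ∧ ((¬(2*k > 3)) → 2*k ≥ -11)
  WP_3: (2*k > 3 → ((6*k > 11 → ((18*k > 35 → ((¬(54*k > 107)) ∧ 54*k ≥ 93)) ∧ ((¬(18*k > 35)) → 18*k ≥ 21))) ∧ ((¬(6*k > 11)) → 6*k ≥ -3))) ∧ ((¬(2*k > 3)) → 2*k ≥ -11)
So before the loop: (2*k > 3 → ((6*k > 11 → ((18*k > 35 → ((¬(54*k > 107)) ∧ 54*k ≥ 93)) ∧ ((¬(18*k > 35)) → 18*k ≥ 21))) ∧ ((¬(6*k > 11)) → 6*k ≥ -3))) ∧ ((¬(2*k > 3)) → 2*k ≥ -11)
Answer: WP = (2*k > 3 → ((6*k > 11 → ((18*k > 35 → ((¬(54*k > 107)) ∧ 54*k ≥ 93)) ∧ ((¬(18*k > 35)) → 18*k ≥ 21))) ∧ ((¬(6*k > 11)) → 6*k ≥ -3))) ∧ ((¬(2*k > 3)) → 2*k ≥ -11)


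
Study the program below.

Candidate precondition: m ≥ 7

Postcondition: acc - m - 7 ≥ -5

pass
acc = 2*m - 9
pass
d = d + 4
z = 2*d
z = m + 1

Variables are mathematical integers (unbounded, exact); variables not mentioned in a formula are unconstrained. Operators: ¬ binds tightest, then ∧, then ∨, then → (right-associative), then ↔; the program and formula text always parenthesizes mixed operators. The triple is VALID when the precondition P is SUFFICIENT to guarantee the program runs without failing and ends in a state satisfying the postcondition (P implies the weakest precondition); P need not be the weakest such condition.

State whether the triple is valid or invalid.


Working backward. After the program, the postcondition acc - m - 7 ≥ -5 must hold; in canonical form it is acc ≥ m + 2.
Before z := m + 1: acc ≥ m + 2
Before z := 2*d: acc ≥ m + 2
Before d := d + 4: acc ≥ m + 2
Before skip: acc ≥ m + 2
Before acc := 2*m - 9: m ≥ 11
Before skip: m ≥ 11
The weakest precondition is m ≥ 11.
Check whether m ≥ 7 implies it.
Countermodel: at the initial state m = 7, the precondition holds but the weakest precondition fails.
Answer: invalid


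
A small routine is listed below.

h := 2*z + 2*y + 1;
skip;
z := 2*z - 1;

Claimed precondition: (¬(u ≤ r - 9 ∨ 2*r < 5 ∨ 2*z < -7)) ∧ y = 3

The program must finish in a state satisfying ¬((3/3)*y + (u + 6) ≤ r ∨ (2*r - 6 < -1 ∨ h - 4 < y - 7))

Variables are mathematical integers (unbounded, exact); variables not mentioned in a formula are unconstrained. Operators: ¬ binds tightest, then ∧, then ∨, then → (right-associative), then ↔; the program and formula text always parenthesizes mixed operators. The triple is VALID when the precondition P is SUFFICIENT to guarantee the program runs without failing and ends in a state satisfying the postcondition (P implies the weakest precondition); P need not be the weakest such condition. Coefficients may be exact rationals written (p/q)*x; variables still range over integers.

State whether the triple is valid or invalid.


Working backward. After the program, the postcondition ¬((3/3)*y + (u + 6) ≤ r ∨ (2*r - 6 < -1 ∨ h - 4 < y - 7)) must hold; in canonical form it is ¬(u + y ≤ r - 6 ∨ 2*r < 5 ∨ h < y - 3).
Before z := 2*z - 1: ¬(u + y ≤ r - 6 ∨ 2*r < 5 ∨ h < y - 3)
Before skip: ¬(u + y ≤ r - 6 ∨ 2*r < 5 ∨ h < y - 3)
Before h := 2*z + 2*y + 1: ¬(u + y ≤ r - 6 ∨ 2*r < 5 ∨ y + 2*z < -4)
The weakest precondition is ¬(u + y ≤ r - 6 ∨ 2*r < 5 ∨ y + 2*z < -4).
Check whether (¬(u ≤ r - 9 ∨ 2*r < 5 ∨ 2*z < -7)) ∧ y = 3 implies it.
Every state satisfying the precondition satisfies the weakest precondition: the implication holds.
Answer: valid


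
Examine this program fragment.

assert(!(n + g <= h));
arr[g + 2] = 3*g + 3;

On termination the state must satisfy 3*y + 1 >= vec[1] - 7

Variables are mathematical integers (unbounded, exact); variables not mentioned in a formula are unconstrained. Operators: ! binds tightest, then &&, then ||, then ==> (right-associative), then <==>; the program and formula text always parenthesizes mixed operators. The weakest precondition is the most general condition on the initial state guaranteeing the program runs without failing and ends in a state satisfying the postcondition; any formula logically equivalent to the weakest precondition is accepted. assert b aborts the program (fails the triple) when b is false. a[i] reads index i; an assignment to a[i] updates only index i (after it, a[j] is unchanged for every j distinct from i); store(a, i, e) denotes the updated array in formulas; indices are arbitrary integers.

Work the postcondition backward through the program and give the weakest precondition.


Working backward. After the program, the postcondition 3*y + 1 >= vec[1] - 7 must hold; in canonical form it is 3*y >= vec[1] - 8.
Before arr[g + 2] := 3*g + 3: 3*y >= vec[1] - 8
Before assert !(n + g <= h): (!(g + n <= h)) && 3*y >= vec[1] - 8
Answer: WP = (!(g + n <= h)) && 3*y >= vec[1] - 8


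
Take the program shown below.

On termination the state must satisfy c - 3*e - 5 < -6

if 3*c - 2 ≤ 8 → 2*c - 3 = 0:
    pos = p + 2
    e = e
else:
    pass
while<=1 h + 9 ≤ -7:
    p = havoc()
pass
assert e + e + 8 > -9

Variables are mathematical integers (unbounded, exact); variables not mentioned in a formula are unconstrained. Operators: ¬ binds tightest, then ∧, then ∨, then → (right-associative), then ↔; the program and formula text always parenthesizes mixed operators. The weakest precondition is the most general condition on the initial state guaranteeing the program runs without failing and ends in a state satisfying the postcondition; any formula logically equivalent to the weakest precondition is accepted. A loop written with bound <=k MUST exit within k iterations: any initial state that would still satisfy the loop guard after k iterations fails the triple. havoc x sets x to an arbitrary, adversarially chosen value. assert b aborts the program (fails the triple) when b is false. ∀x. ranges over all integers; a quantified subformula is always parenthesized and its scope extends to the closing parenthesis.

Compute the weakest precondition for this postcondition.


Working backward. After the program, the postcondition c - 3*e - 5 < -6 must hold; in canonical form it is c < 3*e - 1.
Before assert e + e + 8 > -9: 2*e > -17 ∧ c < 3*e - 1
Before skip: 2*e > -17 ∧ c < 3*e - 1
Before the loop (bound <=1), unroll the exhaustion recursion (WP_0 = exit-now case; WP_j = one more guarded iteration, up to j = 1):
  WP_0: (¬(h ≤ -16)) ∧ 2*e > -17 ∧ c < 3*e - 1
  WP_1: (h ≤ -16 → ((¬(h ≤ -16)) ∧ 2*e > -17 ∧ c < 3*e - 1)) ∧ ((¬(h ≤ -16)) → (2*e > -17 ∧ c < 3*e - 1))
So before the loop: (h ≤ -16 → ((¬(h ≤ -16)) ∧ 2*e > -17 ∧ c < 3*e - 1)) ∧ ((¬(h ≤ -16)) → (2*e > -17 ∧ c < 3*e - 1))
Then branch requires (h ≤ -16 → ((¬(h ≤ -16)) ∧ 2*e > -17 ∧ c < 3*e - 1)) ∧ ((¬(h ≤ -16)) → (2*e > -17 ∧ c < 3*e - 1)); else branch requires (h ≤ -16 → ((¬(h ≤ -16)) ∧ 2*e > -17 ∧ c < 3*e - 1)) ∧ ((¬(h ≤ -16)) → (2*e > -17 ∧ c < 3*e - 1)).
Before the if: ((3*c ≤ 10 → 2*c = 3) → ((h ≤ -16 → ((¬(h ≤ -16)) ∧ 2*e > -17 ∧ c < 3*e - 1)) ∧ ((¬(h ≤ -16)) → (2*e > -17 ∧ c < 3*e - 1)))) ∧ ((¬(3*c ≤ 10 → 2*c = 3)) → ((h ≤ -16 → ((¬(h ≤ -16)) ∧ 2*e > -17 ∧ c < 3*e - 1)) ∧ ((¬(h ≤ -16)) → (2*e > -17 ∧ c < 3*e - 1))))
Answer: WP = ((3*c ≤ 10 → 2*c = 3) → ((h ≤ -16 → ((¬(h ≤ -16)) ∧ 2*e > -17 ∧ c < 3*e - 1)) ∧ ((¬(h ≤ -16)) → (2*e > -17 ∧ c < 3*e - 1)))) ∧ ((¬(3*c ≤ 10 → 2*c = 3)) → ((h ≤ -16 → ((¬(h ≤ -16)) ∧ 2*e > -17 ∧ c < 3*e - 1)) ∧ ((¬(h ≤ -16)) → (2*e > -17 ∧ c < 3*e - 1))))


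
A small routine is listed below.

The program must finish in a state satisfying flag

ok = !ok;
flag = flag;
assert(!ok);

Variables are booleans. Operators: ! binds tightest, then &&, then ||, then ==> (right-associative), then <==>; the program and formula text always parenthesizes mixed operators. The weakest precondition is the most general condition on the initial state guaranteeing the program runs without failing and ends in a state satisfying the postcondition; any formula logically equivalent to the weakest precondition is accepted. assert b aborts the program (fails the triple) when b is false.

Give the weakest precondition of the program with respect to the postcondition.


Working backward. After the program, flag must hold.
Before assert !ok: (!ok) && flag
Before flag := flag: (!ok) && flag
Before ok := !ok: ok && flag
Answer: WP = ok && flag


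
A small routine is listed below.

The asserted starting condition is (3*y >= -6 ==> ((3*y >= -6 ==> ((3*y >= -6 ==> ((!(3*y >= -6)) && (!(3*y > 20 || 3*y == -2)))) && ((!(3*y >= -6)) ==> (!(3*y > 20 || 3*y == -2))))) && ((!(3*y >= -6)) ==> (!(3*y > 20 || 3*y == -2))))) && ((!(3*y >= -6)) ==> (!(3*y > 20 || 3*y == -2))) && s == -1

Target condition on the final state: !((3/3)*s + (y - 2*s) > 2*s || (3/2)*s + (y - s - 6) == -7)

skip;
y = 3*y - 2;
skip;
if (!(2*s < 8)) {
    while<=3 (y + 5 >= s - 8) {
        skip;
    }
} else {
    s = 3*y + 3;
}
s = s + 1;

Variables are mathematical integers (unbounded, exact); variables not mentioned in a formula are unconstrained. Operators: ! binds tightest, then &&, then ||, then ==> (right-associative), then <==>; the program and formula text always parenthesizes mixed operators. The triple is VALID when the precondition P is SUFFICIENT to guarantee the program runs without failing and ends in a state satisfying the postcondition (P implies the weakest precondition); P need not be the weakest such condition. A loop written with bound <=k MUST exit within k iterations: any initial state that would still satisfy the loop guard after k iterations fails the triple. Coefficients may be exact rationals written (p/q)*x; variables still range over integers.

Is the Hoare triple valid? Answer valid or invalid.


Working backward. After the program, the postcondition !((3/3)*s + (y - 2*s) > 2*s || (3/2)*s + (y - s - 6) == -7) must hold; in canonical form it is !(y > 3*s || (1/2)*s + y == -1).
Before s := s + 1: !(y > 3*s + 3 || (1/2)*s + y == -3/2)
Then branch requires (y >= s - 13 ==> ((y >= s - 13 ==> ((y >= s - 13 ==> ((!(y >= s - 13)) && (!(y > 3*s + 3 || (1/2)*s + y == -3/2)))) && ((!(y >= s - 13)) ==> (!(y > 3*s + 3 || (1/2)*s + y == -3/2))))) && ((!(y >= s - 13)) ==> (!(y > 3*s + 3 || (1/2)*s + y == -3/2))))) && ((!(y >= s - 13)) ==> (!(y > 3*s + 3 || (1/2)*s + y == -3/2))); else branch requires !(8*y < -12 || (5/2)*y == -3).
Before the if: ((!(2*s < 8)) ==> ((y >= s - 13 ==> ((y >= s - 13 ==> ((y >= s - 13 ==> ((!(y >= s - 13)) && (!(y > 3*s + 3 || (1/2)*s + y == -3/2)))) && ((!(y >= s - 13)) ==> (!(y > 3*s + 3 || (1/2)*s + y == -3/2))))) && ((!(y >= s - 13)) ==> (!(y > 3*s + 3 || (1/2)*s + y == -3/2))))) && ((!(y >= s - 13)) ==> (!(y > 3*s + 3 || (1/2)*s + y == -3/2))))) && (2*s < 8 ==> (!(8*y < -12 || (5/2)*y == -3)))
Before skip: ((!(2*s < 8)) ==> ((y >= s - 13 ==> ((y >= s - 13 ==> ((y >= s - 13 ==> ((!(y >= s - 13)) && (!(y > 3*s + 3 || (1/2)*s + y == -3/2)))) && ((!(y >= s - 13)) ==> (!(y > 3*s + 3 || (1/2)*s + y == -3/2))))) && ((!(y >= s - 13)) ==> (!(y > 3*s + 3 || (1/2)*s + y == -3/2))))) && ((!(y >= s - 13)) ==> (!(y > 3*s + 3 || (1/2)*s + y == -3/2))))) && (2*s < 8 ==> (!(8*y < -12 || (5/2)*y == -3)))
Before y := 3*y - 2: ((!(2*s < 8)) ==> ((3*y >= s - 11 ==> ((3*y >= s - 11 ==> ((3*y >= s - 11 ==> ((!(3*y >= s - 11)) && (!(3*y > 3*s + 5 || (1/2)*s + 3*y == 1/2)))) && ((!(3*y >= s - 11)) ==> (!(3*y > 3*s + 5 || (1/2)*s + 3*y == 1/2))))) && ((!(3*y >= s - 11)) ==> (!(3*y > 3*s + 5 || (1/2)*s + 3*y == 1/2))))) && ((!(3*y >= s - 11)) ==> (!(3*y > 3*s + 5 || (1/2)*s + 3*y == 1/2))))) && (2*s < 8 ==> (!(24*y < 4 || (15/2)*y == 2)))
Before skip: ((!(2*s < 8)) ==> ((3*y >= s - 11 ==> ((3*y >= s - 11 ==> ((3*y >= s - 11 ==> ((!(3*y >= s - 11)) && (!(3*y > 3*s + 5 || (1/2)*s + 3*y == 1/2)))) && ((!(3*y >= s - 11)) ==> (!(3*y > 3*s + 5 || (1/2)*s + 3*y == 1/2))))) && ((!(3*y >= s - 11)) ==> (!(3*y > 3*s + 5 || (1/2)*s + 3*y == 1/2))))) && ((!(3*y >= s - 11)) ==> (!(3*y > 3*s + 5 || (1/2)*s + 3*y == 1/2))))) && (2*s < 8 ==> (!(24*y < 4 || (15/2)*y == 2)))
The weakest precondition is ((!(2*s < 8)) ==> ((3*y >= s - 11 ==> ((3*y >= s - 11 ==> ((3*y >= s - 11 ==> ((!(3*y >= s - 11)) && (!(3*y > 3*s + 5 || (1/2)*s + 3*y == 1/2)))) && ((!(3*y >= s - 11)) ==> (!(3*y > 3*s + 5 || (1/2)*s + 3*y == 1/2))))) && ((!(3*y >= s - 11)) ==> (!(3*y > 3*s + 5 || (1/2)*s + 3*y == 1/2))))) && ((!(3*y >= s - 11)) ==> (!(3*y > 3*s + 5 || (1/2)*s + 3*y == 1/2))))) && (2*s < 8 ==> (!(24*y < 4 || (15/2)*y == 2))).
Check whether (3*y >= -6 ==> ((3*y >= -6 ==> ((3*y >= -6 ==> ((!(3*y >= -6)) && (!(3*y > 20 || 3*y == -2)))) && ((!(3*y >= -6)) ==> (!(3*y > 20 || 3*y == -2))))) && ((!(3*y >= -6)) ==> (!(3*y > 20 || 3*y == -2))))) && ((!(3*y >= -6)) ==> (!(3*y > 20 || 3*y == -2))) && s == -1 implies it.
Countermodel: at the initial state s = -1, y = -3, the precondition holds but the weakest precondition fails.
Answer: invalid


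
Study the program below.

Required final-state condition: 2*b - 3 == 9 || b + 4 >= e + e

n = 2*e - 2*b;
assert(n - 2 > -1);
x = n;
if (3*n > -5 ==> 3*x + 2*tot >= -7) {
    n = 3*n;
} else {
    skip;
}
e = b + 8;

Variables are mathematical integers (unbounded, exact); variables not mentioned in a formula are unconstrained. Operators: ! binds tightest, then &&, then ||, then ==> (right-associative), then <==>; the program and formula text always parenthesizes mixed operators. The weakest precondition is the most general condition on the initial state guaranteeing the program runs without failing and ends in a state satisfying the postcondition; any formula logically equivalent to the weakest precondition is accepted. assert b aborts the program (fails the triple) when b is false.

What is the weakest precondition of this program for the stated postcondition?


Working backward. After the program, the postcondition 2*b - 3 == 9 || b + 4 >= e + e must hold; in canonical form it is 2*b == 12 || b >= 2*e - 4.
Before e := b + 8: 2*b == 12 || b <= -12
Then branch requires 2*b == 12 || b <= -12; else branch requires 2*b == 12 || b <= -12.
Before the if: ((3*n > -5 ==> 2*tot + 3*x >= -7) ==> (2*b == 12 || b <= -12)) && ((!(3*n > -5 ==> 2*tot + 3*x >= -7)) ==> (2*b == 12 || b <= -12))
Before x := n: ((3*n > -5 ==> 3*n + 2*tot >= -7) ==> (2*b == 12 || b <= -12)) && ((!(3*n > -5 ==> 3*n + 2*tot >= -7)) ==> (2*b == 12 || b <= -12))
Before assert n - 2 > -1: n > 1 && ((3*n > -5 ==> 3*n + 2*tot >= -7) ==> (2*b == 12 || b <= -12)) && ((!(3*n > -5 ==> 3*n + 2*tot >= -7)) ==> (2*b == 12 || b <= -12))
Before n := 2*e - 2*b: 2*e > 2*b + 1 && ((6*e > 6*b - 5 ==> 6*e + 2*tot >= 6*b - 7) ==> (2*b == 12 || b <= -12)) && ((!(6*e > 6*b - 5 ==> 6*e + 2*tot >= 6*b - 7)) ==> (2*b == 12 || b <= -12))
Answer: WP = 2*e > 2*b + 1 && ((6*e > 6*b - 5 ==> 6*e + 2*tot >= 6*b - 7) ==> (2*b == 12 || b <= -12)) && ((!(6*e > 6*b - 5 ==> 6*e + 2*tot >= 6*b - 7)) ==> (2*b == 12 || b <= -12))
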